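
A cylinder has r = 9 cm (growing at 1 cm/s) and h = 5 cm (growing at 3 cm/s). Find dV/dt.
333π cm³/s

V = πr²h
dV/dt = 2πrh·dr/dt + πr²·dh/dt
= 2π(9)(5)(1) + π(9)²(3)
= 333π cm³/s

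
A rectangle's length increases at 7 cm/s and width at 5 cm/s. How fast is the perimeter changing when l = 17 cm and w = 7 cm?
24 cm/s

P = 2(l + w)
dP/dt = 2(dl/dt + dw/dt) = 2(7 + 5) = 24 cm/s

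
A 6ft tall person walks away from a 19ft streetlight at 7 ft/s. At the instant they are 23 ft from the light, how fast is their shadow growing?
42/13 ft/s

By similar triangles: 19/(x+s) = 6/s
Solving: s = 6x/13
ds/dt = 6/13 · dx/dt = 6/13 · 7 = 42/13 ft/s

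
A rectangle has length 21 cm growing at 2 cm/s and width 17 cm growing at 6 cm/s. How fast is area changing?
160 cm²/s

A = lw
dA/dt = w·dl/dt + l·dw/dt = 17·2 + 21·6 = 160 cm²/s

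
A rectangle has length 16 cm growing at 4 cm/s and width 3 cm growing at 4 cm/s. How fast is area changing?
76 cm²/s

A = lw
dA/dt = w·dl/dt + l·dw/dt = 3·4 + 16·4 = 76 cm²/s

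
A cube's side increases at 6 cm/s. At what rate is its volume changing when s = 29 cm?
15138 cm³/s

V = s³
dV/dt = 3s² · ds/dt = 3·29²·6 = 15138 cm³/s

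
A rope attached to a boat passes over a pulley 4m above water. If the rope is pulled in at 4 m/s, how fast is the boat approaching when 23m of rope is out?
92√57/171 ≈ 4.062 m/s

rope² = x² + 4²
x = √(23² - 4²) = 3√57
dx/dt = (rope/x) · d(rope)/dt = (23/(3√57)) · (-4) = -92√57/171 m/s
The boat approaches at 92√57/171 ≈ 4.062 m/s.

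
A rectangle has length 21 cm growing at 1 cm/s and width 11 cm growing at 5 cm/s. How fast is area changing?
116 cm²/s

A = lw
dA/dt = w·dl/dt + l·dw/dt = 11·1 + 21·5 = 116 cm²/s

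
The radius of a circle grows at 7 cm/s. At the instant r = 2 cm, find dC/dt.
14π cm/s

C = 2πr
dC/dt = 2π · dr/dt = 2π · 7 = 14π cm/s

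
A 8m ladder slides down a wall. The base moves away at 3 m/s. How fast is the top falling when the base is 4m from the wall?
√3 ≈ 1.732 m/s

x² + y² = 8²
2x·dx/dt + 2y·dy/dt = 0
dy/dt = -x/y · dx/dt = -4/(4√3) · 3 = -√3 m/s
The top is descending at √3 ≈ 1.732 m/s.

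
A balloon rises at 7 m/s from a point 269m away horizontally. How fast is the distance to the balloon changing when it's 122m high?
854√87245/87245 ≈ 2.891 m/s

z² = 269² + y²
z = √(269² + 122²) = √87245
dz/dt = y/z · dy/dt = 122/√87245 · 7 = 854√87245/87245 ≈ 2.891 m/s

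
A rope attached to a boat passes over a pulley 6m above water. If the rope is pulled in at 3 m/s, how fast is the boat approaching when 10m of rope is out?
15/4 = 3.75 m/s

rope² = x² + 6²
x = √(10² - 6²) = 8
dx/dt = (rope/x) · d(rope)/dt = (10/8) · (-3) = -15/4 m/s
The boat approaches at 15/4 = 3.75 m/s.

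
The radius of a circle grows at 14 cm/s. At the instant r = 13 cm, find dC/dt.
28π cm/s

C = 2πr
dC/dt = 2π · dr/dt = 2π · 14 = 28π cm/s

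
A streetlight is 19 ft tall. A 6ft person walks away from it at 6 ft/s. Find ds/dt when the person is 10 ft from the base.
36/13 ft/s

By similar triangles: 19/(x+s) = 6/s
Solving: s = 6x/13
ds/dt = 6/13 · dx/dt = 6/13 · 6 = 36/13 ft/s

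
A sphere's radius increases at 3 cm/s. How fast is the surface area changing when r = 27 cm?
648π cm²/s

S = 4πr²
dS/dt = dS/dr · dr/dt = 8πr · 3
At r = 27: dS/dt = 648π cm²/s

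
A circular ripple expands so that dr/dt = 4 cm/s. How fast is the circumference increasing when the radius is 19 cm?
8π cm/s

C = 2πr
dC/dt = 2π · dr/dt = 2π · 4 = 8π cm/s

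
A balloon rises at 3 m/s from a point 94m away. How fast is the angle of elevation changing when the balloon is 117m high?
0.012519 rad/s

tan(θ) = y/94
sec²(θ) · dθ/dt = (1/94) · dy/dt
dθ/dt = cos²(θ)/94 · 3 = 94/(94² + 117²) · 3
dθ/dt = 0.012519 rad/s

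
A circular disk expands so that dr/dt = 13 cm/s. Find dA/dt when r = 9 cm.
234π cm²/s

A = πr²
dA/dt = 2πr · dr/dt = 2π(9)(13) = 234π cm²/s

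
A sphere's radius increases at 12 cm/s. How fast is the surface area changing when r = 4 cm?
384π cm²/s

S = 4πr²
dS/dt = dS/dr · dr/dt = 8πr · 12
At r = 4: dS/dt = 384π cm²/s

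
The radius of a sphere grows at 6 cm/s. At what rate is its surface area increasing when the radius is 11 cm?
528π cm²/s

S = 4πr²
dS/dt = dS/dr · dr/dt = 8πr · 6
At r = 11: dS/dt = 528π cm²/s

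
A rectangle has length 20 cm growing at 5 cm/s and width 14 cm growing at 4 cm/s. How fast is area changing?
150 cm²/s

A = lw
dA/dt = w·dl/dt + l·dw/dt = 14·5 + 20·4 = 150 cm²/s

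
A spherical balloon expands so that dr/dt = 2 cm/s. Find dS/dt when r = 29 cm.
464π cm²/s

S = 4πr²
dS/dt = dS/dr · dr/dt = 8πr · 2
At r = 29: dS/dt = 464π cm²/s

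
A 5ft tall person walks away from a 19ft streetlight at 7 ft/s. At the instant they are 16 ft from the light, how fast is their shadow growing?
5/2 ft/s

By similar triangles: 19/(x+s) = 5/s
Solving: s = 5x/14
ds/dt = 5/14 · dx/dt = 5/14 · 7 = 5/2 ft/s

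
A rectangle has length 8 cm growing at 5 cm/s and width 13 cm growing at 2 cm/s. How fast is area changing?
81 cm²/s

A = lw
dA/dt = w·dl/dt + l·dw/dt = 13·5 + 8·2 = 81 cm²/s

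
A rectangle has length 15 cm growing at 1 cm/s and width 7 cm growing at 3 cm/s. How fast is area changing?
52 cm²/s

A = lw
dA/dt = w·dl/dt + l·dw/dt = 7·1 + 15·3 = 52 cm²/s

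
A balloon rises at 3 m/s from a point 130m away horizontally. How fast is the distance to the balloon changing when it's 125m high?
75√1301/1301 ≈ 2.079 m/s

z² = 130² + y²
z = √(130² + 125²) = 5√1301
dz/dt = y/z · dy/dt = 125/(5√1301) · 3 = 75√1301/1301 ≈ 2.079 m/s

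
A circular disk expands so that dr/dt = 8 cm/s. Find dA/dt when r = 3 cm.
48π cm²/s

A = πr²
dA/dt = 2πr · dr/dt = 2π(3)(8) = 48π cm²/s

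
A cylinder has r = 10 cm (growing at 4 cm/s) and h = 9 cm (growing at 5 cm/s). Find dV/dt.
1220π cm³/s

V = πr²h
dV/dt = 2πrh·dr/dt + πr²·dh/dt
= 2π(10)(9)(4) + π(10)²(5)
= 1220π cm³/s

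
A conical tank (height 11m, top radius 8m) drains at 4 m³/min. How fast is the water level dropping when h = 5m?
121/(400π) ≈ 0.09629 m/min

r/h = 8/11, so r = (8/11)h
V = (1/3)πr²h = (1/3)π((8/11)h)²h = (64/363)πh³
dV/dh = (64/121)πh²
dh/dt = (dV/dt)/(dV/dh) = -4/((64/121)π·5²) = -121/(400π) m/min
The level is dropping at 121/(400π) ≈ 0.09629 m/min.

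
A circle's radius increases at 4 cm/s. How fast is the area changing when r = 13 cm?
104π cm²/s

A = πr²
dA/dt = 2πr · dr/dt = 2π(13)(4) = 104π cm²/s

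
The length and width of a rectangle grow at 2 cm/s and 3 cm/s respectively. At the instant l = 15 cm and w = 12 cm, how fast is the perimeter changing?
10 cm/s

P = 2(l + w)
dP/dt = 2(dl/dt + dw/dt) = 2(2 + 3) = 10 cm/s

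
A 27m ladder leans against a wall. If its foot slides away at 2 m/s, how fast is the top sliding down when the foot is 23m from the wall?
23√2/10 ≈ 3.253 m/s

x² + y² = 27²
2x·dx/dt + 2y·dy/dt = 0
dy/dt = -x/y · dx/dt = -23/(10√2) · 2 = -23√2/10 m/s
The top is descending at 23√2/10 ≈ 3.253 m/s.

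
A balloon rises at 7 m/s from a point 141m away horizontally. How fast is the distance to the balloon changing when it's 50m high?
350√22381/22381 ≈ 2.34 m/s

z² = 141² + y²
z = √(141² + 50²) = √22381
dz/dt = y/z · dy/dt = 50/√22381 · 7 = 350√22381/22381 ≈ 2.34 m/s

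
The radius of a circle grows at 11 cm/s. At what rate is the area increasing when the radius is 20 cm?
440π cm²/s

A = πr²
dA/dt = 2πr · dr/dt = 2π(20)(11) = 440π cm²/s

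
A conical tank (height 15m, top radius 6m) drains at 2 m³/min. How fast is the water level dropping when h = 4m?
25/(32π) ≈ 0.2487 m/min

r/h = 6/15, so r = (2/5)h
V = (1/3)πr²h = (1/3)π((2/5)h)²h = (4/75)πh³
dV/dh = (4/25)πh²
dh/dt = (dV/dt)/(dV/dh) = -2/((4/25)π·4²) = -25/(32π) m/min
The level is dropping at 25/(32π) ≈ 0.2487 m/min.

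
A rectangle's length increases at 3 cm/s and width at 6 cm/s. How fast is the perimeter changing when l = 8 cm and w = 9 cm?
18 cm/s

P = 2(l + w)
dP/dt = 2(dl/dt + dw/dt) = 2(3 + 6) = 18 cm/s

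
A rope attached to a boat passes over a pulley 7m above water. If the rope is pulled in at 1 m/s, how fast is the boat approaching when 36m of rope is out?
36√1247/1247 ≈ 1.019 m/s

rope² = x² + 7²
x = √(36² - 7²) = √1247
dx/dt = (rope/x) · d(rope)/dt = (36/√1247) · (-1) = -36√1247/1247 m/s
The boat approaches at 36√1247/1247 ≈ 1.019 m/s.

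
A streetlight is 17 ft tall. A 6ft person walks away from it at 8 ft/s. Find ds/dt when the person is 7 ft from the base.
48/11 ft/s

By similar triangles: 17/(x+s) = 6/s
Solving: s = 6x/11
ds/dt = 6/11 · dx/dt = 6/11 · 8 = 48/11 ft/s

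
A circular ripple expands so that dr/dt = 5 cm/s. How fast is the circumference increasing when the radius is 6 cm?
10π cm/s

C = 2πr
dC/dt = 2π · dr/dt = 2π · 5 = 10π cm/s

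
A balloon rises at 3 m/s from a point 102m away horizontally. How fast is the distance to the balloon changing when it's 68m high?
6√13/13 ≈ 1.664 m/s

z² = 102² + y²
z = √(102² + 68²) = 34√13
dz/dt = y/z · dy/dt = 68/(34√13) · 3 = 6√13/13 ≈ 1.664 m/s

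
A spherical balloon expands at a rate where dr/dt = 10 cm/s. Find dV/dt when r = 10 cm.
4000π cm³/s

V = (4/3)πr³
dV/dt = dV/dr · dr/dt = 4πr² · 10
At r = 10: dV/dt = 4000π cm³/s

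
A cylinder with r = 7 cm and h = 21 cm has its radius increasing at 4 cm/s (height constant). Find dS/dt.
280π cm²/s

S = 2πrh + 2πr² (lateral + bases)
dS/dt = (2πh + 4πr)·dr/dt = (2π·21 + 4π·7)·4
= 280π cm²/s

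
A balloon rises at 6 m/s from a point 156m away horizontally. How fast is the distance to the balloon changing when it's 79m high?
474√30577/30577 ≈ 2.711 m/s

z² = 156² + y²
z = √(156² + 79²) = √30577
dz/dt = y/z · dy/dt = 79/√30577 · 6 = 474√30577/30577 ≈ 2.711 m/s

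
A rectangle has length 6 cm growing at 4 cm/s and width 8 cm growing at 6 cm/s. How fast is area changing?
68 cm²/s

A = lw
dA/dt = w·dl/dt + l·dw/dt = 8·4 + 6·6 = 68 cm²/s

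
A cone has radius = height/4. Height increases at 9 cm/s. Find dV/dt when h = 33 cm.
9801π/16 cm³/s

V = (1/3)π(h/4)²h = πh³/48
dV/dt = πh²/16 · 9
At h = 33: dV/dt = 9801π/16 cm³/s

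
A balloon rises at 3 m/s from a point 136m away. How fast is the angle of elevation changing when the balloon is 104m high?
0.013919 rad/s

tan(θ) = y/136
sec²(θ) · dθ/dt = (1/136) · dy/dt
dθ/dt = cos²(θ)/136 · 3 = 136/(136² + 104²) · 3
dθ/dt = 0.013919 rad/s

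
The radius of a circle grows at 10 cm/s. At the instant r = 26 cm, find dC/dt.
20π cm/s

C = 2πr
dC/dt = 2π · dr/dt = 2π · 10 = 20π cm/s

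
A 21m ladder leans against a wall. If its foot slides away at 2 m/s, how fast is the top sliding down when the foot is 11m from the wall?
11√5/20 ≈ 1.23 m/s

x² + y² = 21²
2x·dx/dt + 2y·dy/dt = 0
dy/dt = -x/y · dx/dt = -11/(8√5) · 2 = -11√5/20 m/s
The top is descending at 11√5/20 ≈ 1.23 m/s.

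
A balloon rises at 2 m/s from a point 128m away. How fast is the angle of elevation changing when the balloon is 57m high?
0.013039 rad/s

tan(θ) = y/128
sec²(θ) · dθ/dt = (1/128) · dy/dt
dθ/dt = cos²(θ)/128 · 2 = 128/(128² + 57²) · 2
dθ/dt = 0.013039 rad/s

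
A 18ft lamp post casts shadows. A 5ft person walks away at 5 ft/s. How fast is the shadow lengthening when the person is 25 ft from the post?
25/13 ft/s

By similar triangles: 18/(x+s) = 5/s
Solving: s = 5x/13
ds/dt = 5/13 · dx/dt = 5/13 · 5 = 25/13 ft/s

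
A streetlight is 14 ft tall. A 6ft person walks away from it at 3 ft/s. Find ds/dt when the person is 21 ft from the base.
9/4 ft/s

By similar triangles: 14/(x+s) = 6/s
Solving: s = 6x/8
ds/dt = 6/8 · dx/dt = 3/4 · 3 = 9/4 ft/s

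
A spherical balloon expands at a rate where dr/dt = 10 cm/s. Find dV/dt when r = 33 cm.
43560π cm³/s

V = (4/3)πr³
dV/dt = dV/dr · dr/dt = 4πr² · 10
At r = 33: dV/dt = 43560π cm³/s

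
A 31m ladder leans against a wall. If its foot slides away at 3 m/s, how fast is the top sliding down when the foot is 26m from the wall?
26√285/95 ≈ 4.62 m/s

x² + y² = 31²
2x·dx/dt + 2y·dy/dt = 0
dy/dt = -x/y · dx/dt = -26/√285 · 3 = -26√285/95 m/s
The top is descending at 26√285/95 ≈ 4.62 m/s.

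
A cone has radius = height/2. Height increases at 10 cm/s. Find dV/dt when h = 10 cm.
250π cm³/s

V = (1/3)π(h/2)²h = πh³/12
dV/dt = πh²/4 · 10
At h = 10: dV/dt = 250π cm³/s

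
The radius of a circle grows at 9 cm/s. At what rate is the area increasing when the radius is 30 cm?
540π cm²/s

A = πr²
dA/dt = 2πr · dr/dt = 2π(30)(9) = 540π cm²/s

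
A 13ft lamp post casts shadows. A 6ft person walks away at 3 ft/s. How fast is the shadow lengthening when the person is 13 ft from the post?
18/7 ft/s

By similar triangles: 13/(x+s) = 6/s
Solving: s = 6x/7
ds/dt = 6/7 · dx/dt = 6/7 · 3 = 18/7 ft/s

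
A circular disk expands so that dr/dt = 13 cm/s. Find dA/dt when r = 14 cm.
364π cm²/s

A = πr²
dA/dt = 2πr · dr/dt = 2π(14)(13) = 364π cm²/s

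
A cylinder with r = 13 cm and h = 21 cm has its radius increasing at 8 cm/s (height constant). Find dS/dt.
752π cm²/s

S = 2πrh + 2πr² (lateral + bases)
dS/dt = (2πh + 4πr)·dr/dt = (2π·21 + 4π·13)·8
= 752π cm²/s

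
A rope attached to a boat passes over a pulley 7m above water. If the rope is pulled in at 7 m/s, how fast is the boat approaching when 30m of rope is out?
210√851/851 ≈ 7.199 m/s

rope² = x² + 7²
x = √(30² - 7²) = √851
dx/dt = (rope/x) · d(rope)/dt = (30/√851) · (-7) = -210√851/851 m/s
The boat approaches at 210√851/851 ≈ 7.199 m/s.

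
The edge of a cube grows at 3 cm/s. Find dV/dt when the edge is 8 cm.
576 cm³/s

V = s³
dV/dt = 3s² · ds/dt = 3·8²·3 = 576 cm³/s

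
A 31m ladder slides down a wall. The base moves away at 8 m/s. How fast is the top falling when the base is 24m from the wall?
192√385/385 ≈ 9.785 m/s

x² + y² = 31²
2x·dx/dt + 2y·dy/dt = 0
dy/dt = -x/y · dx/dt = -24/√385 · 8 = -192√385/385 m/s
The top is descending at 192√385/385 ≈ 9.785 m/s.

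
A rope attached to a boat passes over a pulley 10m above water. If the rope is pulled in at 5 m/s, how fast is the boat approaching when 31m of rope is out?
155√861/861 ≈ 5.282 m/s

rope² = x² + 10²
x = √(31² - 10²) = √861
dx/dt = (rope/x) · d(rope)/dt = (31/√861) · (-5) = -155√861/861 m/s
The boat approaches at 155√861/861 ≈ 5.282 m/s.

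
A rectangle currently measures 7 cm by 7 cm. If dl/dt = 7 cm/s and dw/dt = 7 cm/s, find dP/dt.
28 cm/s

P = 2(l + w)
dP/dt = 2(dl/dt + dw/dt) = 2(7 + 7) = 28 cm/s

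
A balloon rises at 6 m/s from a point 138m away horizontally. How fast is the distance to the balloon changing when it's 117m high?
234√3637/3637 ≈ 3.88 m/s

z² = 138² + y²
z = √(138² + 117²) = 3√3637
dz/dt = y/z · dy/dt = 117/(3√3637) · 6 = 234√3637/3637 ≈ 3.88 m/s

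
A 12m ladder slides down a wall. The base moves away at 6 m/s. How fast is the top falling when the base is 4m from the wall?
3√2/2 ≈ 2.121 m/s

x² + y² = 12²
2x·dx/dt + 2y·dy/dt = 0
dy/dt = -x/y · dx/dt = -4/(8√2) · 6 = -3√2/2 m/s
The top is descending at 3√2/2 ≈ 2.121 m/s.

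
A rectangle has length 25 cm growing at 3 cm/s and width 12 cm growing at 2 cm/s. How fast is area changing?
86 cm²/s

A = lw
dA/dt = w·dl/dt + l·dw/dt = 12·3 + 25·2 = 86 cm²/s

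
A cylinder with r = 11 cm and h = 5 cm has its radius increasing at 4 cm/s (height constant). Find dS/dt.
216π cm²/s

S = 2πrh + 2πr² (lateral + bases)
dS/dt = (2πh + 4πr)·dr/dt = (2π·5 + 4π·11)·4
= 216π cm²/s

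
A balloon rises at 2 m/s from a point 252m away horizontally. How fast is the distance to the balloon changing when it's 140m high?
5√106/53 ≈ 0.9713 m/s

z² = 252² + y²
z = √(252² + 140²) = 28√106
dz/dt = y/z · dy/dt = 140/(28√106) · 2 = 5√106/53 ≈ 0.9713 m/s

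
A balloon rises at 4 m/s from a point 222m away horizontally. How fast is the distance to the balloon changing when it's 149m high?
596√85/2465 ≈ 2.229 m/s

z² = 222² + y²
z = √(222² + 149²) = 29√85
dz/dt = y/z · dy/dt = 149/(29√85) · 4 = 596√85/2465 ≈ 2.229 m/s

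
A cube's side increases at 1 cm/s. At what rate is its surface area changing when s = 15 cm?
180 cm²/s

A = 6s²
dA/dt = 12s · ds/dt = 12·15·1 = 180 cm²/s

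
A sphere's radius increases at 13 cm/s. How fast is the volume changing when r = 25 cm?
32500π cm³/s

V = (4/3)πr³
dV/dt = dV/dr · dr/dt = 4πr² · 13
At r = 25: dV/dt = 32500π cm³/s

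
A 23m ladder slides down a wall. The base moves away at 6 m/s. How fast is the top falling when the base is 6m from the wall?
36√493/493 ≈ 1.621 m/s

x² + y² = 23²
2x·dx/dt + 2y·dy/dt = 0
dy/dt = -x/y · dx/dt = -6/√493 · 6 = -36√493/493 m/s
The top is descending at 36√493/493 ≈ 1.621 m/s.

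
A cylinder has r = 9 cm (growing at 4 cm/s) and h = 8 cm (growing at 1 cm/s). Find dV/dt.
657π cm³/s

V = πr²h
dV/dt = 2πrh·dr/dt + πr²·dh/dt
= 2π(9)(8)(4) + π(9)²(1)
= 657π cm³/s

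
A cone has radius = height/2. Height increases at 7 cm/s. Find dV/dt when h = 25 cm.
4375π/4 cm³/s

V = (1/3)π(h/2)²h = πh³/12
dV/dt = πh²/4 · 7
At h = 25: dV/dt = 4375π/4 cm³/s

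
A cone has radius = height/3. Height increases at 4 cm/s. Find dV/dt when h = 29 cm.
3364π/9 cm³/s

V = (1/3)π(h/3)²h = πh³/27
dV/dt = πh²/9 · 4
At h = 29: dV/dt = 3364π/9 cm³/s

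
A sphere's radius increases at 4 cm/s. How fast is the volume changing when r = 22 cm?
7744π cm³/s

V = (4/3)πr³
dV/dt = dV/dr · dr/dt = 4πr² · 4
At r = 22: dV/dt = 7744π cm³/s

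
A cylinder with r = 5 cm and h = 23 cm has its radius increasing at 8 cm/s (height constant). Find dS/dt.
528π cm²/s

S = 2πrh + 2πr² (lateral + bases)
dS/dt = (2πh + 4πr)·dr/dt = (2π·23 + 4π·5)·8
= 528π cm²/s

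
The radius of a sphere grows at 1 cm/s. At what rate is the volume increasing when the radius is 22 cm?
1936π cm³/s

V = (4/3)πr³
dV/dt = dV/dr · dr/dt = 4πr² · 1
At r = 22: dV/dt = 1936π cm³/s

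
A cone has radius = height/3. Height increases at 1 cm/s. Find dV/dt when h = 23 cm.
529π/9 cm³/s

V = (1/3)π(h/3)²h = πh³/27
dV/dt = πh²/9 · 1
At h = 23: dV/dt = 529π/9 cm³/s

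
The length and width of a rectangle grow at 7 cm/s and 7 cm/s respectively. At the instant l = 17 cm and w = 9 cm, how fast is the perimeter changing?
28 cm/s

P = 2(l + w)
dP/dt = 2(dl/dt + dw/dt) = 2(7 + 7) = 28 cm/s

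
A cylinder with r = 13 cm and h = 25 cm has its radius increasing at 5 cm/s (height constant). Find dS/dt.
510π cm²/s

S = 2πrh + 2πr² (lateral + bases)
dS/dt = (2πh + 4πr)·dr/dt = (2π·25 + 4π·13)·5
= 510π cm²/s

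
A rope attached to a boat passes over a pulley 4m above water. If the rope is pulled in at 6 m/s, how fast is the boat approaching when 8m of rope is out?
4√3 ≈ 6.928 m/s

rope² = x² + 4²
x = √(8² - 4²) = 4√3
dx/dt = (rope/x) · d(rope)/dt = (8/(4√3)) · (-6) = -4√3 m/s
The boat approaches at 4√3 ≈ 6.928 m/s.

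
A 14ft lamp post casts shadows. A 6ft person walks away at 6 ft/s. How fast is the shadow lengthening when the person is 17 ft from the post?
9/2 ft/s

By similar triangles: 14/(x+s) = 6/s
Solving: s = 6x/8
ds/dt = 6/8 · dx/dt = 3/4 · 6 = 9/2 ft/s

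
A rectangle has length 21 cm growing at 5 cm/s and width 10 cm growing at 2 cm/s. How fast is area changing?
92 cm²/s

A = lw
dA/dt = w·dl/dt + l·dw/dt = 10·5 + 21·2 = 92 cm²/s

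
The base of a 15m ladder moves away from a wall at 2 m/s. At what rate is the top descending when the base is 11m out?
11√26/26 ≈ 2.157 m/s

x² + y² = 15²
2x·dx/dt + 2y·dy/dt = 0
dy/dt = -x/y · dx/dt = -11/(2√26) · 2 = -11√26/26 m/s
The top is descending at 11√26/26 ≈ 2.157 m/s.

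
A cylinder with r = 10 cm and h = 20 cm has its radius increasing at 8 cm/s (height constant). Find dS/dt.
640π cm²/s

S = 2πrh + 2πr² (lateral + bases)
dS/dt = (2πh + 4πr)·dr/dt = (2π·20 + 4π·10)·8
= 640π cm²/s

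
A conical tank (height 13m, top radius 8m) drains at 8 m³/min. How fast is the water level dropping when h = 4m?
169/(128π) ≈ 0.4203 m/min

r/h = 8/13, so r = (8/13)h
V = (1/3)πr²h = (1/3)π((8/13)h)²h = (64/507)πh³
dV/dh = (64/169)πh²
dh/dt = (dV/dt)/(dV/dh) = -8/((64/169)π·4²) = -169/(128π) m/min
The level is dropping at 169/(128π) ≈ 0.4203 m/min.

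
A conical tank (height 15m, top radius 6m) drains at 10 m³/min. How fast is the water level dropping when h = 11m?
125/(242π) ≈ 0.1644 m/min

r/h = 6/15, so r = (2/5)h
V = (1/3)πr²h = (1/3)π((2/5)h)²h = (4/75)πh³
dV/dh = (4/25)πh²
dh/dt = (dV/dt)/(dV/dh) = -10/((4/25)π·11²) = -125/(242π) m/min
The level is dropping at 125/(242π) ≈ 0.1644 m/min.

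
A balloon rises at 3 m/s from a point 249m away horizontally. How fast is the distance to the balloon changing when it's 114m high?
114√8333/8333 ≈ 1.249 m/s

z² = 249² + y²
z = √(249² + 114²) = 3√8333
dz/dt = y/z · dy/dt = 114/(3√8333) · 3 = 114√8333/8333 ≈ 1.249 m/s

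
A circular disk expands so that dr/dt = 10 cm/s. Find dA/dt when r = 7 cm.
140π cm²/s

A = πr²
dA/dt = 2πr · dr/dt = 2π(7)(10) = 140π cm²/s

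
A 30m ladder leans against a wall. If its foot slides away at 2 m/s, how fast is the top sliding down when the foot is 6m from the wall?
√6/6 ≈ 0.4082 m/s

x² + y² = 30²
2x·dx/dt + 2y·dy/dt = 0
dy/dt = -x/y · dx/dt = -6/(12√6) · 2 = -√6/6 m/s
The top is descending at √6/6 ≈ 0.4082 m/s.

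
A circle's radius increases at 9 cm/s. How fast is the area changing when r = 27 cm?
486π cm²/s

A = πr²
dA/dt = 2πr · dr/dt = 2π(27)(9) = 486π cm²/s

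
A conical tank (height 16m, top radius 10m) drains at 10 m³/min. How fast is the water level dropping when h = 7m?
128/(245π) ≈ 0.1663 m/min

r/h = 10/16, so r = (5/8)h
V = (1/3)πr²h = (1/3)π((5/8)h)²h = (25/192)πh³
dV/dh = (25/64)πh²
dh/dt = (dV/dt)/(dV/dh) = -10/((25/64)π·7²) = -128/(245π) m/min
The level is dropping at 128/(245π) ≈ 0.1663 m/min.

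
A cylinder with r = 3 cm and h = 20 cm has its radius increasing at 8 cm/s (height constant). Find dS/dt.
416π cm²/s

S = 2πrh + 2πr² (lateral + bases)
dS/dt = (2πh + 4πr)·dr/dt = (2π·20 + 4π·3)·8
= 416π cm²/s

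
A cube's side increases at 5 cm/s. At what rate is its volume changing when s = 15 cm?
3375 cm³/s

V = s³
dV/dt = 3s² · ds/dt = 3·15²·5 = 3375 cm³/s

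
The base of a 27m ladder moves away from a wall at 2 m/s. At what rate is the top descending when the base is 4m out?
8√713/713 ≈ 0.2996 m/s

x² + y² = 27²
2x·dx/dt + 2y·dy/dt = 0
dy/dt = -x/y · dx/dt = -4/√713 · 2 = -8√713/713 m/s
The top is descending at 8√713/713 ≈ 0.2996 m/s.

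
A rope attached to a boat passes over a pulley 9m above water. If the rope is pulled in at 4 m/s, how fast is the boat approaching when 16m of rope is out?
64√7/35 ≈ 4.838 m/s

rope² = x² + 9²
x = √(16² - 9²) = 5√7
dx/dt = (rope/x) · d(rope)/dt = (16/(5√7)) · (-4) = -64√7/35 m/s
The boat approaches at 64√7/35 ≈ 4.838 m/s.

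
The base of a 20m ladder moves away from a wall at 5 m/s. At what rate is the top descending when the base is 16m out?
20/3 ≈ 6.667 m/s

x² + y² = 20²
2x·dx/dt + 2y·dy/dt = 0
dy/dt = -x/y · dx/dt = -16/12 · 5 = -20/3 m/s
The top is descending at 20/3 ≈ 6.667 m/s.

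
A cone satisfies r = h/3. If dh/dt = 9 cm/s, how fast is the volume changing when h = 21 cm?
441π cm³/s

V = (1/3)π(h/3)²h = πh³/27
dV/dt = πh²/9 · 9
At h = 21: dV/dt = 441π cm³/s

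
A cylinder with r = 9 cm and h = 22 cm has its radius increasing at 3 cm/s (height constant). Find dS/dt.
240π cm²/s

S = 2πrh + 2πr² (lateral + bases)
dS/dt = (2πh + 4πr)·dr/dt = (2π·22 + 4π·9)·3
= 240π cm²/s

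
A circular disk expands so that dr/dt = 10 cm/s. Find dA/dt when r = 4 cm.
80π cm²/s

A = πr²
dA/dt = 2πr · dr/dt = 2π(4)(10) = 80π cm²/s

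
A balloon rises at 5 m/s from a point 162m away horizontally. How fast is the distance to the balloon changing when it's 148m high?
370√12037/12037 ≈ 3.372 m/s

z² = 162² + y²
z = √(162² + 148²) = 2√12037
dz/dt = y/z · dy/dt = 148/(2√12037) · 5 = 370√12037/12037 ≈ 3.372 m/s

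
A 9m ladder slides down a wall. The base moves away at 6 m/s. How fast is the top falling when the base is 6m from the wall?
12√5/5 ≈ 5.367 m/s

x² + y² = 9²
2x·dx/dt + 2y·dy/dt = 0
dy/dt = -x/y · dx/dt = -6/(3√5) · 6 = -12√5/5 m/s
The top is descending at 12√5/5 ≈ 5.367 m/s.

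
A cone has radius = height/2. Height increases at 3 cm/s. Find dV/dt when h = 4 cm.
12π cm³/s

V = (1/3)π(h/2)²h = πh³/12
dV/dt = πh²/4 · 3
At h = 4: dV/dt = 12π cm³/s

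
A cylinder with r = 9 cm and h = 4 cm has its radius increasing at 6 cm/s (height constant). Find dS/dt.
264π cm²/s

S = 2πrh + 2πr² (lateral + bases)
dS/dt = (2πh + 4πr)·dr/dt = (2π·4 + 4π·9)·6
= 264π cm²/s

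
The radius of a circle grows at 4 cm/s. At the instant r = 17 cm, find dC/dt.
8π cm/s

C = 2πr
dC/dt = 2π · dr/dt = 2π · 4 = 8π cm/s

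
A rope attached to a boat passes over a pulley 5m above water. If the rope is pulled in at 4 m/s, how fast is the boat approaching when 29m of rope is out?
29√51/51 ≈ 4.061 m/s

rope² = x² + 5²
x = √(29² - 5²) = 4√51
dx/dt = (rope/x) · d(rope)/dt = (29/(4√51)) · (-4) = -29√51/51 m/s
The boat approaches at 29√51/51 ≈ 4.061 m/s.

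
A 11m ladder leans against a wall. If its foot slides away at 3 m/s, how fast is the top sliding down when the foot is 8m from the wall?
8√57/19 ≈ 3.179 m/s

x² + y² = 11²
2x·dx/dt + 2y·dy/dt = 0
dy/dt = -x/y · dx/dt = -8/√57 · 3 = -8√57/19 m/s
The top is descending at 8√57/19 ≈ 3.179 m/s.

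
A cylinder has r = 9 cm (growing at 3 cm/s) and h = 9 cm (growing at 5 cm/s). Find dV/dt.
891π cm³/s

V = πr²h
dV/dt = 2πrh·dr/dt + πr²·dh/dt
= 2π(9)(9)(3) + π(9)²(5)
= 891π cm³/s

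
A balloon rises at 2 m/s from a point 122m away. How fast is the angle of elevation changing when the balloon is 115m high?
0.00868 rad/s

tan(θ) = y/122
sec²(θ) · dθ/dt = (1/122) · dy/dt
dθ/dt = cos²(θ)/122 · 2 = 122/(122² + 115²) · 2
dθ/dt = 0.00868 rad/s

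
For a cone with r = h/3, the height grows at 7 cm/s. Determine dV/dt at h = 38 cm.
10108π/9 cm³/s

V = (1/3)π(h/3)²h = πh³/27
dV/dt = πh²/9 · 7
At h = 38: dV/dt = 10108π/9 cm³/s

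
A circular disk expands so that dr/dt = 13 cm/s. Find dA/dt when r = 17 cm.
442π cm²/s

A = πr²
dA/dt = 2πr · dr/dt = 2π(17)(13) = 442π cm²/s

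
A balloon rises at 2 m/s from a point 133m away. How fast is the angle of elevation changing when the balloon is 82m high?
0.010896 rad/s

tan(θ) = y/133
sec²(θ) · dθ/dt = (1/133) · dy/dt
dθ/dt = cos²(θ)/133 · 2 = 133/(133² + 82²) · 2
dθ/dt = 0.010896 rad/s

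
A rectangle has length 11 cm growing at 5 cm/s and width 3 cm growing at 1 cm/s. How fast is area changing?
26 cm²/s

A = lw
dA/dt = w·dl/dt + l·dw/dt = 3·5 + 11·1 = 26 cm²/s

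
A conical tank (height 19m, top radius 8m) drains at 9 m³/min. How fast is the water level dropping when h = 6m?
361/(256π) ≈ 0.4489 m/min

r/h = 8/19, so r = (8/19)h
V = (1/3)πr²h = (1/3)π((8/19)h)²h = (64/1083)πh³
dV/dh = (64/361)πh²
dh/dt = (dV/dt)/(dV/dh) = -9/((64/361)π·6²) = -361/(256π) m/min
The level is dropping at 361/(256π) ≈ 0.4489 m/min.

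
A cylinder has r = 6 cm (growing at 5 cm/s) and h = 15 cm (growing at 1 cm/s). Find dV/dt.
936π cm³/s

V = πr²h
dV/dt = 2πrh·dr/dt + πr²·dh/dt
= 2π(6)(15)(5) + π(6)²(1)
= 936π cm³/s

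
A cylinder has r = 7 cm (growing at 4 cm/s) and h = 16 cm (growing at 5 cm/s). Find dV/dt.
1141π cm³/s

V = πr²h
dV/dt = 2πrh·dr/dt + πr²·dh/dt
= 2π(7)(16)(4) + π(7)²(5)
= 1141π cm³/s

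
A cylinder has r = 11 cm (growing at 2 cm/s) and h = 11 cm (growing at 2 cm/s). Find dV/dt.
726π cm³/s

V = πr²h
dV/dt = 2πrh·dr/dt + πr²·dh/dt
= 2π(11)(11)(2) + π(11)²(2)
= 726π cm³/s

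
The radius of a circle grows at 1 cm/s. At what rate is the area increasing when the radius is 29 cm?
58π cm²/s

A = πr²
dA/dt = 2πr · dr/dt = 2π(29)(1) = 58π cm²/s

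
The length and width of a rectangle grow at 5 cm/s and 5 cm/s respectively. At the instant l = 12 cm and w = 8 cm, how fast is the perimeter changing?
20 cm/s

P = 2(l + w)
dP/dt = 2(dl/dt + dw/dt) = 2(5 + 5) = 20 cm/s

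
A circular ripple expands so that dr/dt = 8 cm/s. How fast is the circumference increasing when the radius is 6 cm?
16π cm/s

C = 2πr
dC/dt = 2π · dr/dt = 2π · 8 = 16π cm/s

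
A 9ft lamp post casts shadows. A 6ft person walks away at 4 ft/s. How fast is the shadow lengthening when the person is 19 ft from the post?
8 ft/s

By similar triangles: 9/(x+s) = 6/s
Solving: s = 6x/3
ds/dt = 6/3 · dx/dt = 2 · 4 = 8 ft/s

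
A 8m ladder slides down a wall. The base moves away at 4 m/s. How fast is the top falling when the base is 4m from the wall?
4√3/3 ≈ 2.309 m/s

x² + y² = 8²
2x·dx/dt + 2y·dy/dt = 0
dy/dt = -x/y · dx/dt = -4/(4√3) · 4 = -4√3/3 m/s
The top is descending at 4√3/3 ≈ 2.309 m/s.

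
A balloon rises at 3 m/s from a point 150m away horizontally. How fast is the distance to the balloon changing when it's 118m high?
177√9106/9106 ≈ 1.855 m/s

z² = 150² + y²
z = √(150² + 118²) = 2√9106
dz/dt = y/z · dy/dt = 118/(2√9106) · 3 = 177√9106/9106 ≈ 1.855 m/s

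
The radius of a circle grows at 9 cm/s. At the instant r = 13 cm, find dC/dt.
18π cm/s

C = 2πr
dC/dt = 2π · dr/dt = 2π · 9 = 18π cm/s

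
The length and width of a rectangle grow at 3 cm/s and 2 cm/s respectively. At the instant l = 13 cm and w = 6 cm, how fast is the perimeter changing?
10 cm/s

P = 2(l + w)
dP/dt = 2(dl/dt + dw/dt) = 2(3 + 2) = 10 cm/s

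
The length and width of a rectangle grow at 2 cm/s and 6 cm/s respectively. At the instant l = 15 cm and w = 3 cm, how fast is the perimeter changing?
16 cm/s

P = 2(l + w)
dP/dt = 2(dl/dt + dw/dt) = 2(2 + 6) = 16 cm/s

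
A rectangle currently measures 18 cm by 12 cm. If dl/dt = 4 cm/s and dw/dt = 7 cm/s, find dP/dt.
22 cm/s

P = 2(l + w)
dP/dt = 2(dl/dt + dw/dt) = 2(4 + 7) = 22 cm/s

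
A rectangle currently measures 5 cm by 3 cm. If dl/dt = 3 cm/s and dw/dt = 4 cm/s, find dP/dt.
14 cm/s

P = 2(l + w)
dP/dt = 2(dl/dt + dw/dt) = 2(3 + 4) = 14 cm/s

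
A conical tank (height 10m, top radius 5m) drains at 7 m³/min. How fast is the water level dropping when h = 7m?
4/(7π) ≈ 0.1819 m/min

r/h = 5/10, so r = (1/2)h
V = (1/3)πr²h = (1/3)π((1/2)h)²h = (1/12)πh³
dV/dh = (1/4)πh²
dh/dt = (dV/dt)/(dV/dh) = -7/((1/4)π·7²) = -4/(7π) m/min
The level is dropping at 4/(7π) ≈ 0.1819 m/min.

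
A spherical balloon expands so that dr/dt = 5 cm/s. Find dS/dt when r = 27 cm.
1080π cm²/s

S = 4πr²
dS/dt = dS/dr · dr/dt = 8πr · 5
At r = 27: dS/dt = 1080π cm²/s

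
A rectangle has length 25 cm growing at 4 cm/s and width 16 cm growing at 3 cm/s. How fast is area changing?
139 cm²/s

A = lw
dA/dt = w·dl/dt + l·dw/dt = 16·4 + 25·3 = 139 cm²/s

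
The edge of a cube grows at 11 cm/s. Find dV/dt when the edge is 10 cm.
3300 cm³/s

V = s³
dV/dt = 3s² · ds/dt = 3·10²·11 = 3300 cm³/s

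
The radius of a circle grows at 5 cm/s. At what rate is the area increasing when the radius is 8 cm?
80π cm²/s

A = πr²
dA/dt = 2πr · dr/dt = 2π(8)(5) = 80π cm²/s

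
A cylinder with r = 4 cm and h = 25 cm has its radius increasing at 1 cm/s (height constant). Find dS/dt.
66π cm²/s

S = 2πrh + 2πr² (lateral + bases)
dS/dt = (2πh + 4πr)·dr/dt = (2π·25 + 4π·4)·1
= 66π cm²/s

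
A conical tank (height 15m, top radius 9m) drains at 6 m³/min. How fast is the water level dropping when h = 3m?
50/(27π) ≈ 0.5895 m/min

r/h = 9/15, so r = (3/5)h
V = (1/3)πr²h = (1/3)π((3/5)h)²h = (3/25)πh³
dV/dh = (9/25)πh²
dh/dt = (dV/dt)/(dV/dh) = -6/((9/25)π·3²) = -50/(27π) m/min
The level is dropping at 50/(27π) ≈ 0.5895 m/min.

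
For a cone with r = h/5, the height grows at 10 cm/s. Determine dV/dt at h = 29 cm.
1682π/5 cm³/s

V = (1/3)π(h/5)²h = πh³/75
dV/dt = πh²/25 · 10
At h = 29: dV/dt = 1682π/5 cm³/s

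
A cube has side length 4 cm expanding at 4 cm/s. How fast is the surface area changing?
192 cm²/s

A = 6s²
dA/dt = 12s · ds/dt = 12·4·4 = 192 cm²/s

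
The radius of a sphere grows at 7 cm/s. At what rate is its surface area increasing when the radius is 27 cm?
1512π cm²/s

S = 4πr²
dS/dt = dS/dr · dr/dt = 8πr · 7
At r = 27: dS/dt = 1512π cm²/s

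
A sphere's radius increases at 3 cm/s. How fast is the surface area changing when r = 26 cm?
624π cm²/s

S = 4πr²
dS/dt = dS/dr · dr/dt = 8πr · 3
At r = 26: dS/dt = 624π cm²/s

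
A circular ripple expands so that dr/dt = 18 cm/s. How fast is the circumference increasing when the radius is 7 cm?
36π cm/s

C = 2πr
dC/dt = 2π · dr/dt = 2π · 18 = 36π cm/s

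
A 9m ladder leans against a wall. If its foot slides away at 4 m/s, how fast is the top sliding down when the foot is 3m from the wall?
√2 ≈ 1.414 m/s

x² + y² = 9²
2x·dx/dt + 2y·dy/dt = 0
dy/dt = -x/y · dx/dt = -3/(6√2) · 4 = -√2 m/s
The top is descending at √2 ≈ 1.414 m/s.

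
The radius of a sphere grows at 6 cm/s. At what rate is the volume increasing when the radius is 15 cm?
5400π cm³/s

V = (4/3)πr³
dV/dt = dV/dr · dr/dt = 4πr² · 6
At r = 15: dV/dt = 5400π cm³/s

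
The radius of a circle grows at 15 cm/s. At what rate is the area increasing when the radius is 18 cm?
540π cm²/s

A = πr²
dA/dt = 2πr · dr/dt = 2π(18)(15) = 540π cm²/s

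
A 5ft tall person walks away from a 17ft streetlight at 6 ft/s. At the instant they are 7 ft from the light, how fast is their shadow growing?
5/2 ft/s

By similar triangles: 17/(x+s) = 5/s
Solving: s = 5x/12
ds/dt = 5/12 · dx/dt = 5/12 · 6 = 5/2 ft/s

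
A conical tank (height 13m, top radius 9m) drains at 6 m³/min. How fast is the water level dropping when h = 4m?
169/(216π) ≈ 0.249 m/min

r/h = 9/13, so r = (9/13)h
V = (1/3)πr²h = (1/3)π((9/13)h)²h = (27/169)πh³
dV/dh = (81/169)πh²
dh/dt = (dV/dt)/(dV/dh) = -6/((81/169)π·4²) = -169/(216π) m/min
The level is dropping at 169/(216π) ≈ 0.249 m/min.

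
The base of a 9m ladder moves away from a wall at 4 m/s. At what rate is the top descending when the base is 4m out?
16√65/65 ≈ 1.985 m/s

x² + y² = 9²
2x·dx/dt + 2y·dy/dt = 0
dy/dt = -x/y · dx/dt = -4/√65 · 4 = -16√65/65 m/s
The top is descending at 16√65/65 ≈ 1.985 m/s.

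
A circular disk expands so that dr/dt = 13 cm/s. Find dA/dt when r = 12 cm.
312π cm²/s

A = πr²
dA/dt = 2πr · dr/dt = 2π(12)(13) = 312π cm²/s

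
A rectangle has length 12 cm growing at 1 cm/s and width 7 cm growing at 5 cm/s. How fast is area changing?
67 cm²/s

A = lw
dA/dt = w·dl/dt + l·dw/dt = 7·1 + 12·5 = 67 cm²/s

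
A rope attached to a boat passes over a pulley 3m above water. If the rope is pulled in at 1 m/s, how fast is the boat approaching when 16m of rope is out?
16√247/247 ≈ 1.018 m/s

rope² = x² + 3²
x = √(16² - 3²) = √247
dx/dt = (rope/x) · d(rope)/dt = (16/√247) · (-1) = -16√247/247 m/s
The boat approaches at 16√247/247 ≈ 1.018 m/s.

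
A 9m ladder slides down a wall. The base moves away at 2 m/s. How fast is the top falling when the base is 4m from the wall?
8√65/65 ≈ 0.9923 m/s

x² + y² = 9²
2x·dx/dt + 2y·dy/dt = 0
dy/dt = -x/y · dx/dt = -4/√65 · 2 = -8√65/65 m/s
The top is descending at 8√65/65 ≈ 0.9923 m/s.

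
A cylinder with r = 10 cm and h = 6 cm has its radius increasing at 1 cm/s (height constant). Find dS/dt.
52π cm²/s

S = 2πrh + 2πr² (lateral + bases)
dS/dt = (2πh + 4πr)·dr/dt = (2π·6 + 4π·10)·1
= 52π cm²/s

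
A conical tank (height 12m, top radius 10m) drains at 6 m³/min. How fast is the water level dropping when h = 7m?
216/(1225π) ≈ 0.05613 m/min

r/h = 10/12, so r = (5/6)h
V = (1/3)πr²h = (1/3)π((5/6)h)²h = (25/108)πh³
dV/dh = (25/36)πh²
dh/dt = (dV/dt)/(dV/dh) = -6/((25/36)π·7²) = -216/(1225π) m/min
The level is dropping at 216/(1225π) ≈ 0.05613 m/min.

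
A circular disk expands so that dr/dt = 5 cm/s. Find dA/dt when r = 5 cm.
50π cm²/s

A = πr²
dA/dt = 2πr · dr/dt = 2π(5)(5) = 50π cm²/s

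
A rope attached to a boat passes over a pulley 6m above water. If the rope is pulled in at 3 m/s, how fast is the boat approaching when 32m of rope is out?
48√247/247 ≈ 3.054 m/s

rope² = x² + 6²
x = √(32² - 6²) = 2√247
dx/dt = (rope/x) · d(rope)/dt = (32/(2√247)) · (-3) = -48√247/247 m/s
The boat approaches at 48√247/247 ≈ 3.054 m/s.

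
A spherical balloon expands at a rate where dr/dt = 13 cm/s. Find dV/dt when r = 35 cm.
63700π cm³/s

V = (4/3)πr³
dV/dt = dV/dr · dr/dt = 4πr² · 13
At r = 35: dV/dt = 63700π cm³/s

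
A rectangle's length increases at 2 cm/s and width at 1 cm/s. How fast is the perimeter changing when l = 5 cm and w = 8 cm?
6 cm/s

P = 2(l + w)
dP/dt = 2(dl/dt + dw/dt) = 2(2 + 1) = 6 cm/s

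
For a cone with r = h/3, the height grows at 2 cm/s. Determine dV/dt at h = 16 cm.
512π/9 cm³/s

V = (1/3)π(h/3)²h = πh³/27
dV/dt = πh²/9 · 2
At h = 16: dV/dt = 512π/9 cm³/s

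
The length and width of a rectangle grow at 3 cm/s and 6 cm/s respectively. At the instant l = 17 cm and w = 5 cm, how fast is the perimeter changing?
18 cm/s

P = 2(l + w)
dP/dt = 2(dl/dt + dw/dt) = 2(3 + 6) = 18 cm/s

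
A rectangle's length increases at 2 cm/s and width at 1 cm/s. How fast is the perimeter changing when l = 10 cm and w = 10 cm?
6 cm/s

P = 2(l + w)
dP/dt = 2(dl/dt + dw/dt) = 2(2 + 1) = 6 cm/s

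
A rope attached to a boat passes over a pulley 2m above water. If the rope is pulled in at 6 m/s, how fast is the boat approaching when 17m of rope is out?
34√285/95 ≈ 6.042 m/s

rope² = x² + 2²
x = √(17² - 2²) = √285
dx/dt = (rope/x) · d(rope)/dt = (17/√285) · (-6) = -34√285/95 m/s
The boat approaches at 34√285/95 ≈ 6.042 m/s.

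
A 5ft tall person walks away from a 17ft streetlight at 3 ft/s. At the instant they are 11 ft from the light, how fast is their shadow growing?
5/4 ft/s

By similar triangles: 17/(x+s) = 5/s
Solving: s = 5x/12
ds/dt = 5/12 · dx/dt = 5/12 · 3 = 5/4 ft/s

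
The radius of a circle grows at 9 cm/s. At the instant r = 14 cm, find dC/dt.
18π cm/s

C = 2πr
dC/dt = 2π · dr/dt = 2π · 9 = 18π cm/s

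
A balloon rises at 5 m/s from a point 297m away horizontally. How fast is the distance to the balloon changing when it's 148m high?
740√110113/110113 ≈ 2.23 m/s

z² = 297² + y²
z = √(297² + 148²) = √110113
dz/dt = y/z · dy/dt = 148/√110113 · 5 = 740√110113/110113 ≈ 2.23 m/s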